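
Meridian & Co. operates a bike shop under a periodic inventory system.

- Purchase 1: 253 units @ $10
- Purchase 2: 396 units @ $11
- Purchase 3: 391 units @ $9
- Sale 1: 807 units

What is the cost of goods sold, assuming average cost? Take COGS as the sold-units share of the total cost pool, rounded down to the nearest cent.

Sale 1, sell 807: 807/1040 × $10,405.00 → $8,073.87
Ending inventory (cost pool remaining) = $2,331.13

COGS = $8,073.87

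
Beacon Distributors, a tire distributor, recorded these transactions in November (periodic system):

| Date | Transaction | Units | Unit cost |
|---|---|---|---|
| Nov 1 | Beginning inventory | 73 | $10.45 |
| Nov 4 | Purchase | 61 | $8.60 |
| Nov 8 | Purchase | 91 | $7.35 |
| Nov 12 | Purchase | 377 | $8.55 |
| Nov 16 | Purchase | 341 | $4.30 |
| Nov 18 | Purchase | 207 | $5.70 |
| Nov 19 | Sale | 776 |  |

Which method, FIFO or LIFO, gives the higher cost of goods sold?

FIFO COGS: 73 @ $10.45 + 61 @ $8.60 + 91 @ $7.35 + 377 @ $8.55 + 174 @ $4.30 = $5,927.85
LIFO COGS: 207 @ $5.70 + 341 @ $4.30 + 228 @ $8.55 = $4,595.60

FIFO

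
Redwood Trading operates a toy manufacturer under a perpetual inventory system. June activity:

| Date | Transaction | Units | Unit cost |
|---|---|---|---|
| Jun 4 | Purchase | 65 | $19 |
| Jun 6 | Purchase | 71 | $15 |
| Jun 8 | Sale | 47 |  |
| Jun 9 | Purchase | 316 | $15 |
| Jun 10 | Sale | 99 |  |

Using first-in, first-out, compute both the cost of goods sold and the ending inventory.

Jun 8, 47 sold [FIFO — oldest first]: 47 @ $19 = $893
Jun 10, 99 sold [FIFO — oldest first]: 18 @ $19 + 71 @ $15 + 10 @ $15 = $1,557
Total COGS = $893 + $1,557 = $2,450
Ending inventory: 306 @ $15 = $4,590

COGS = $2,450; ending inventory = $4,590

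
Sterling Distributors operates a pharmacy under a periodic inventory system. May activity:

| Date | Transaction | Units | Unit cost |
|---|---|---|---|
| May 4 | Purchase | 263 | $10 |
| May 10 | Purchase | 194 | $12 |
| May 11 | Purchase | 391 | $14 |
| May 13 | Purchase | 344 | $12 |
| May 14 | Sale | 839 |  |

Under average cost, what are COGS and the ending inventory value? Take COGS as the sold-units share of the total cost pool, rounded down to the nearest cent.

COGS = $10,248.18; ending inventory = $4,311.82

May 14, sell 839: 839/1192 × $14,560.00 → $10,248.18
Ending inventory (cost pool remaining) = $4,311.82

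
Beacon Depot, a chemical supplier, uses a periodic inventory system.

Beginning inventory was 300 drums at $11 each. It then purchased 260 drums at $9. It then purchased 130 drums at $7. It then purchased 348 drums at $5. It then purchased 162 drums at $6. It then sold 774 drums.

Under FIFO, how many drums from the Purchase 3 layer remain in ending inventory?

Sale 1 (774) [FIFO — oldest first]: 300 @ $11 + 260 @ $9 + 130 @ $7 + 84 @ $5 = $6,970
Ending inventory: 264 @ $5 + 162 @ $6 = $2,292

264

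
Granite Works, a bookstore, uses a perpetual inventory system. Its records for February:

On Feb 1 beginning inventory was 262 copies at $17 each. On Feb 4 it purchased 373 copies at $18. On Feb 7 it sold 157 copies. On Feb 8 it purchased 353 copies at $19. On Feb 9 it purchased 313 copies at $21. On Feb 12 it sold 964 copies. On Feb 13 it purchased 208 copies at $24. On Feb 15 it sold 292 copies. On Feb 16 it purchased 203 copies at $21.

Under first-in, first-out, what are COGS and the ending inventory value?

Feb 7, 157 sold [FIFO — oldest first]: 157 @ $17 = $2,669
Feb 12, 964 sold [FIFO — oldest first]: 105 @ $17 + 373 @ $18 + 353 @ $19 + 133 @ $21 = $17,999
Feb 15, 292 sold [FIFO — oldest first]: 180 @ $21 + 112 @ $24 = $6,468
Total COGS = $2,669 + $17,999 + $6,468 = $27,136
Ending inventory: 96 @ $24 + 203 @ $21 = $6,567

COGS = $27,136; ending inventory = $6,567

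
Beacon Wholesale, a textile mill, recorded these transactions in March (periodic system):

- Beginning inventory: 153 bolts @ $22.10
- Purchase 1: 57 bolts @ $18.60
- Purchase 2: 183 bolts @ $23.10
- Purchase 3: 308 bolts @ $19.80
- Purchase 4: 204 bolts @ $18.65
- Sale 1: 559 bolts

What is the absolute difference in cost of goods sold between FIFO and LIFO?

$966.90

FIFO COGS: 153 @ $22.10 + 57 @ $18.60 + 183 @ $23.10 + 166 @ $19.80 = $11,955.60
LIFO COGS: 204 @ $18.65 + 308 @ $19.80 + 47 @ $23.10 = $10,988.70
Difference = |$11,955.60 − $10,988.70| = $966.90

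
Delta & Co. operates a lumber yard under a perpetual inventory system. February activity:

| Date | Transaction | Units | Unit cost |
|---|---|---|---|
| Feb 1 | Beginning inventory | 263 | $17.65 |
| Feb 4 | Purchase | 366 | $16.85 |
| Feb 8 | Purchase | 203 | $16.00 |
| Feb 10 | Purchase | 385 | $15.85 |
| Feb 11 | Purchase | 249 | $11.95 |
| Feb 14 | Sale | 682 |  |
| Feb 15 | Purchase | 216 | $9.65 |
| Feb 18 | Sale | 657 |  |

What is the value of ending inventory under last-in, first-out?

Ending inventory = $5,989.95

Feb 14, 682 sold [LIFO — newest first]: 249 @ $11.95 + 385 @ $15.85 + 48 @ $16.00 = $9,845.80
Feb 18, 657 sold [LIFO — newest first]: 216 @ $9.65 + 155 @ $16.00 + 286 @ $16.85 = $9,383.50
Total COGS = $9,845.80 + $9,383.50 = $19,229.30
Ending inventory: 263 @ $17.65 + 80 @ $16.85 = $5,989.95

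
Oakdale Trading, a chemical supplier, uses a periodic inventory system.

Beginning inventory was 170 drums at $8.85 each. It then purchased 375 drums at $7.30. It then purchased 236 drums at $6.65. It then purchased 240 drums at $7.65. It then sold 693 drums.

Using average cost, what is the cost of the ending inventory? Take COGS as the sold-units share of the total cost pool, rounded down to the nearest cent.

Sale 1, sell 693: 693/1021 × $7,647.40 → $5,190.64
Ending inventory (cost pool remaining) = $2,456.76

Ending inventory = $2,456.76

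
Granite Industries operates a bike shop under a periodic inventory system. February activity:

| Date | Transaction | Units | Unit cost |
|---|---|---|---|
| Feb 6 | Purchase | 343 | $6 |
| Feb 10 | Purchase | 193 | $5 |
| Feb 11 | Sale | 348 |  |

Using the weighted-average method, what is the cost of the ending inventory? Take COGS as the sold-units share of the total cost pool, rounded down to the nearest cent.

Feb 11, sell 348: 348/536 × $3,023.00 → $1,962.69
Ending inventory (cost pool remaining) = $1,060.31

Ending inventory = $1,060.31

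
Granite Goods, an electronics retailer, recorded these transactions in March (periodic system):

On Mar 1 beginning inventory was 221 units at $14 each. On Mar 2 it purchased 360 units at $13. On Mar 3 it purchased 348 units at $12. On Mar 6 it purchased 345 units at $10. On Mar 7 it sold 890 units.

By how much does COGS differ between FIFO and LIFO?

$1,295

FIFO COGS: 221 @ $14 + 360 @ $13 + 309 @ $12 = $11,482
LIFO COGS: 345 @ $10 + 348 @ $12 + 197 @ $13 = $10,187
Difference = |$11,482 − $10,187| = $1,295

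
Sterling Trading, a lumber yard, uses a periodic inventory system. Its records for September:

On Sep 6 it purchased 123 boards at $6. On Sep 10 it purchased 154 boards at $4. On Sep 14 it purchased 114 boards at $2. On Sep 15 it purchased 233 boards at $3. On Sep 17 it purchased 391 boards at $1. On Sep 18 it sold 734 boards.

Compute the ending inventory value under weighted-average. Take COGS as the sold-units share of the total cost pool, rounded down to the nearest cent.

Sep 18, sell 734: 734/1015 × $2,672.00 → $1,932.26
Ending inventory (cost pool remaining) = $739.74

Ending inventory = $739.74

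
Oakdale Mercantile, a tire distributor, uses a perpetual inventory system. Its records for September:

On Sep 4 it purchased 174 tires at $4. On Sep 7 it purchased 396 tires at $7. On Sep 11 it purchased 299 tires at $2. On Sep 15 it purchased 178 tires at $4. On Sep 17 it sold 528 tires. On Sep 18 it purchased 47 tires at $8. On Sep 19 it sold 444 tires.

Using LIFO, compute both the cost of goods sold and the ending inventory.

COGS = $4,666; ending inventory = $488

Sep 17, 528 sold [LIFO — newest first]: 178 @ $4 + 299 @ $2 + 51 @ $7 = $1,667
Sep 19, 444 sold [LIFO — newest first]: 47 @ $8 + 345 @ $7 + 52 @ $4 = $2,999
Total COGS = $1,667 + $2,999 = $4,666
Ending inventory: 122 @ $4 = $488
Check: goods available $5,154 = COGS $4,666 + ending $488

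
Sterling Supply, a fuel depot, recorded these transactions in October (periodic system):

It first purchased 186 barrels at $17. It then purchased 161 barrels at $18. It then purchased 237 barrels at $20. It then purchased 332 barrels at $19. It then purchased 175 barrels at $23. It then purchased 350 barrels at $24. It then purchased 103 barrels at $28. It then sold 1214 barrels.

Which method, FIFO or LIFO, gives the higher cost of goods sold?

LIFO

FIFO COGS: 186 @ $17 + 161 @ $18 + 237 @ $20 + 332 @ $19 + 175 @ $23 + 123 @ $24 = $24,085
LIFO COGS: 103 @ $28 + 350 @ $24 + 175 @ $23 + 332 @ $19 + 237 @ $20 + 17 @ $18 = $26,663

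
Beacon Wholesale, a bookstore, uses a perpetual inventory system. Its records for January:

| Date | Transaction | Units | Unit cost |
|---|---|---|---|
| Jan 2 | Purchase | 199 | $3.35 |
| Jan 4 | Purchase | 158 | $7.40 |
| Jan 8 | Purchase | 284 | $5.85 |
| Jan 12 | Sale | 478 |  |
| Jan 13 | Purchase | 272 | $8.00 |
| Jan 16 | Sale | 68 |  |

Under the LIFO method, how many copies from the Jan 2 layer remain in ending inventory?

163

Jan 12, 478 sold [LIFO — newest first]: 284 @ $5.85 + 158 @ $7.40 + 36 @ $3.35 = $2,951.20
Jan 16, 68 sold [LIFO — newest first]: 68 @ $8.00 = $544.00
Total COGS = $2,951.20 + $544.00 = $3,495.20
Ending inventory: 163 @ $3.35 + 204 @ $8.00 = $2,178.05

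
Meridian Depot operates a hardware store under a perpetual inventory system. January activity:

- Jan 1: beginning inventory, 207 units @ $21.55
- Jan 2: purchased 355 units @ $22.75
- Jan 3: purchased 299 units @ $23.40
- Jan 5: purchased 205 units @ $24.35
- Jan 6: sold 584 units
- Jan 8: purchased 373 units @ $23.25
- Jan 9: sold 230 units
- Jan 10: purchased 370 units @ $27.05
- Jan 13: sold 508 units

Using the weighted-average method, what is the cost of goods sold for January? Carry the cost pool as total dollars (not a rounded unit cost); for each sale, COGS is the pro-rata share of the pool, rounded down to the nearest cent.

COGS = $31,237.19

After Jan 1: 207 on hand, pool $4,460.85 (≈ $21.5500 each)
After Jan 2: 562 on hand, pool $12,537.10 (≈ $22.3080 each)
After Jan 3: 861 on hand, pool $19,533.70 (≈ $22.6872 each)
After Jan 5: 1066 on hand, pool $24,525.45 (≈ $23.0070 each)
Jan 6, sell 584: 584/1066 × $24,525.45 → $13,436.08
After Jan 8: 855 on hand, pool $19,761.62 (≈ $23.1130 each)
Jan 9, sell 230: 230/855 × $19,761.62 → $5,315.99
After Jan 10: 995 on hand, pool $24,454.13 (≈ $24.5770 each)
Jan 13, sell 508: 508/995 × $24,454.13 → $12,485.12
Total COGS = $13,436.08 + $5,315.99 + $12,485.12 = $31,237.19
Ending inventory (cost pool remaining) = $11,969.01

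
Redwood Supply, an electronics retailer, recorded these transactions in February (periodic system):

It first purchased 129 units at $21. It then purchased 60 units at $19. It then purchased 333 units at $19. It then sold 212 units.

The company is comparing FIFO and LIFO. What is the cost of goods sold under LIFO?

COGS = $4,028

FIFO COGS: 129 @ $21 + 60 @ $19 + 23 @ $19 = $4,286
LIFO COGS: 212 @ $19 = $4,028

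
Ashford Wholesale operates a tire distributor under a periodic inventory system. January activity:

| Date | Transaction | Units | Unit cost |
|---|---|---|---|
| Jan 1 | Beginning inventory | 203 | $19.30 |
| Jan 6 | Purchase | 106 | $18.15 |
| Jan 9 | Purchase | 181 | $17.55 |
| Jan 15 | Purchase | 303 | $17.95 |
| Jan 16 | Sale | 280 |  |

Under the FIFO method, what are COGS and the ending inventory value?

COGS = $5,315.45; ending inventory = $9,141.75

Jan 16, 280 sold [FIFO — oldest first]: 203 @ $19.30 + 77 @ $18.15 = $5,315.45
Ending inventory: 29 @ $18.15 + 181 @ $17.55 + 303 @ $17.95 = $9,141.75
Check: goods available $14,457.20 = COGS $5,315.45 + ending $9,141.75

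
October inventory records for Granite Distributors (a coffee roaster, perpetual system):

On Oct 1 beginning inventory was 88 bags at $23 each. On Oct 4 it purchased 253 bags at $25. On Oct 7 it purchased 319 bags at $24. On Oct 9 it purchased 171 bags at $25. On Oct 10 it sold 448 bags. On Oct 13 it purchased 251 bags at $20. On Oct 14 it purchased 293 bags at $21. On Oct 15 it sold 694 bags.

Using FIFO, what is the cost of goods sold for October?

COGS = $26,560

Oct 10, 448 sold [FIFO — oldest first]: 88 @ $23 + 253 @ $25 + 107 @ $24 = $10,917
Oct 15, 694 sold [FIFO — oldest first]: 212 @ $24 + 171 @ $25 + 251 @ $20 + 60 @ $21 = $15,643
Total COGS = $10,917 + $15,643 = $26,560
Ending inventory: 233 @ $21 = $4,893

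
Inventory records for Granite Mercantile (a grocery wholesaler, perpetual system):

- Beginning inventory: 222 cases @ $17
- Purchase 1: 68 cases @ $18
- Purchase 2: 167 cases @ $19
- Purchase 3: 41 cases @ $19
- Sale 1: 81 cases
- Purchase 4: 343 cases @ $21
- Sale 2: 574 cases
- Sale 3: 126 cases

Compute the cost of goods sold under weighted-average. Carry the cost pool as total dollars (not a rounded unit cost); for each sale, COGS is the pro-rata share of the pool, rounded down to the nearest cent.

COGS = $14,992.68

After Beginning: 222 on hand, pool $3,774.00 (≈ $17.0000 each)
After Purchase 1: 290 on hand, pool $4,998.00 (≈ $17.2345 each)
After Purchase 2: 457 on hand, pool $8,171.00 (≈ $17.8796 each)
After Purchase 3: 498 on hand, pool $8,950.00 (≈ $17.9719 each)
Sale 1, sell 81: 81/498 × $8,950.00 → $1,455.72
After Purchase 4: 760 on hand, pool $14,697.28 (≈ $19.3385 each)
Sale 2, sell 574: 574/760 × $14,697.28 → $11,100.31
Sale 3, sell 126: 126/186 × $3,596.97 → $2,436.65
Total COGS = $1,455.72 + $11,100.31 + $2,436.65 = $14,992.68
Ending inventory (cost pool remaining) = $1,160.32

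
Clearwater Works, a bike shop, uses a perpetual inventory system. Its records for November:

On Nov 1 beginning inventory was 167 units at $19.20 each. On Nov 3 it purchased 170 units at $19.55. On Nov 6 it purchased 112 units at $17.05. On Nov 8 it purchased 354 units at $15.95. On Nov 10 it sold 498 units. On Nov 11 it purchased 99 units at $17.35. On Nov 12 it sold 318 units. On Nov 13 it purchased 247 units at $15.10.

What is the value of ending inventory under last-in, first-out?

Nov 10, 498 sold [LIFO — newest first]: 354 @ $15.95 + 112 @ $17.05 + 32 @ $19.55 = $8,181.50
Nov 12, 318 sold [LIFO — newest first]: 99 @ $17.35 + 138 @ $19.55 + 81 @ $19.20 = $5,970.75
Total COGS = $8,181.50 + $5,970.75 = $14,152.25
Ending inventory: 86 @ $19.20 + 247 @ $15.10 = $5,380.90
Check: goods available $19,533.15 = COGS $14,152.25 + ending $5,380.90

Ending inventory = $5,380.90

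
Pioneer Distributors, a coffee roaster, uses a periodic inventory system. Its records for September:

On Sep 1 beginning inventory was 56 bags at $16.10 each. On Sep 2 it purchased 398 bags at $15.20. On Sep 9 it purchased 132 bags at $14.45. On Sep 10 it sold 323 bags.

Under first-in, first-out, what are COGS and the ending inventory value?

Sep 10, 323 sold [FIFO — oldest first]: 56 @ $16.10 + 267 @ $15.20 = $4,960.00
Ending inventory: 131 @ $15.20 + 132 @ $14.45 = $3,898.60

COGS = $4,960.00; ending inventory = $3,898.60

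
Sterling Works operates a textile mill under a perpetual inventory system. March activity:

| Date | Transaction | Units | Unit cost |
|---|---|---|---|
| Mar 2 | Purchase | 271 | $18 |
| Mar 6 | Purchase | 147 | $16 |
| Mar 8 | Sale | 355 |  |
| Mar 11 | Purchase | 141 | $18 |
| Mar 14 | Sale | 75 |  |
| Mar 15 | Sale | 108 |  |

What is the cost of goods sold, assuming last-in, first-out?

Mar 8, 355 sold [LIFO — newest first]: 147 @ $16 + 208 @ $18 = $6,096
Mar 14, 75 sold [LIFO — newest first]: 75 @ $18 = $1,350
Mar 15, 108 sold [LIFO — newest first]: 66 @ $18 + 42 @ $18 = $1,944
Total COGS = $6,096 + $1,350 + $1,944 = $9,390
Ending inventory: 21 @ $18 = $378
Check: goods available $9,768 = COGS $9,390 + ending $378

COGS = $9,390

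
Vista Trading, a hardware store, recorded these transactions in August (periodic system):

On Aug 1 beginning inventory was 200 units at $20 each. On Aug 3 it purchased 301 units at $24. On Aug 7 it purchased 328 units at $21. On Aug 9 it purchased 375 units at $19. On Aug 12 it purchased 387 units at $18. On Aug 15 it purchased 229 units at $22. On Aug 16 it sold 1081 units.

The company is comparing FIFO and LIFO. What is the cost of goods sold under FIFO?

COGS = $22,900

FIFO COGS: 200 @ $20 + 301 @ $24 + 328 @ $21 + 252 @ $19 = $22,900
LIFO COGS: 229 @ $22 + 387 @ $18 + 375 @ $19 + 90 @ $21 = $21,019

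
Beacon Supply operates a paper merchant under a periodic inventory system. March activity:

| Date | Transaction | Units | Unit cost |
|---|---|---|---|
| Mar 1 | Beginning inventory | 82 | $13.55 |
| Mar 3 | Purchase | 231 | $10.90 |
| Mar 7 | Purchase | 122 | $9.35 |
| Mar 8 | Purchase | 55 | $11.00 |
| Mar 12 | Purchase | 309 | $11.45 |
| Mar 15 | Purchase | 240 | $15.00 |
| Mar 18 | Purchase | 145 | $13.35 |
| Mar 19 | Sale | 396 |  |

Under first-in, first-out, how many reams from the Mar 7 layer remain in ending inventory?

Mar 19, 396 sold [FIFO — oldest first]: 82 @ $13.55 + 231 @ $10.90 + 83 @ $9.35 = $4,405.05
Ending inventory: 39 @ $9.35 + 55 @ $11.00 + 309 @ $11.45 + 240 @ $15.00 + 145 @ $13.35 = $10,043.45

39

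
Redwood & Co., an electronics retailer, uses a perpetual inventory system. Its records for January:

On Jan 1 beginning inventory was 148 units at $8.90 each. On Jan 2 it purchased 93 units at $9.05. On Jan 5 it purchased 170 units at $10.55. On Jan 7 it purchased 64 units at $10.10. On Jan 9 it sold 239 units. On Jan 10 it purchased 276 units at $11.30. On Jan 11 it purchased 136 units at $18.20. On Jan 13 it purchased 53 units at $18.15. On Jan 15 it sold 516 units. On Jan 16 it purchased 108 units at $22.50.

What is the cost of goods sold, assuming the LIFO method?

Jan 9, 239 sold [LIFO — newest first]: 64 @ $10.10 + 170 @ $10.55 + 5 @ $9.05 = $2,485.15
Jan 15, 516 sold [LIFO — newest first]: 53 @ $18.15 + 136 @ $18.20 + 276 @ $11.30 + 51 @ $9.05 = $7,017.50
Total COGS = $2,485.15 + $7,017.50 = $9,502.65
Ending inventory: 148 @ $8.90 + 37 @ $9.05 + 108 @ $22.50 = $4,082.05

COGS = $9,502.65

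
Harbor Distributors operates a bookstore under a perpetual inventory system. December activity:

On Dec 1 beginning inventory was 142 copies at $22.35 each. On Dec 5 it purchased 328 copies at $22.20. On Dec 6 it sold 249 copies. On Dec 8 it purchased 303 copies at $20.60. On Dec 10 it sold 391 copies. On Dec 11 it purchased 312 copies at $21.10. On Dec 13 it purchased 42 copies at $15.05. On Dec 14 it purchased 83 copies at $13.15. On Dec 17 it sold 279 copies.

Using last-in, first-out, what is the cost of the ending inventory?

Ending inventory = $6,306.35

Dec 6, 249 sold [LIFO — newest first]: 249 @ $22.20 = $5,527.80
Dec 10, 391 sold [LIFO — newest first]: 303 @ $20.60 + 79 @ $22.20 + 9 @ $22.35 = $8,196.75
Dec 17, 279 sold [LIFO — newest first]: 83 @ $13.15 + 42 @ $15.05 + 154 @ $21.10 = $4,972.95
Total COGS = $5,527.80 + $8,196.75 + $4,972.95 = $18,697.50
Ending inventory: 133 @ $22.35 + 158 @ $21.10 = $6,306.35
Check: goods available $25,003.85 = COGS $18,697.50 + ending $6,306.35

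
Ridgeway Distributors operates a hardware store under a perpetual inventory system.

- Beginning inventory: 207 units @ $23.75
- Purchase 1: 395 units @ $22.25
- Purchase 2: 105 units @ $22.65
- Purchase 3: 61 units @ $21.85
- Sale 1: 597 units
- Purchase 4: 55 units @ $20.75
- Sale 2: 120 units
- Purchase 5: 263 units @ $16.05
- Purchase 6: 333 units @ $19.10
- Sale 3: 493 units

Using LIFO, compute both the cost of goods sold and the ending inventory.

COGS = $24,968.15; ending inventory = $4,170.65

Sale 1 (597) [LIFO — newest first]: 61 @ $21.85 + 105 @ $22.65 + 395 @ $22.25 + 36 @ $23.75 = $13,354.85
Sale 2 (120) [LIFO — newest first]: 55 @ $20.75 + 65 @ $23.75 = $2,685.00
Sale 3 (493) [LIFO — newest first]: 333 @ $19.10 + 160 @ $16.05 = $8,928.30
Total COGS = $13,354.85 + $2,685.00 + $8,928.30 = $24,968.15
Ending inventory: 106 @ $23.75 + 103 @ $16.05 = $4,170.65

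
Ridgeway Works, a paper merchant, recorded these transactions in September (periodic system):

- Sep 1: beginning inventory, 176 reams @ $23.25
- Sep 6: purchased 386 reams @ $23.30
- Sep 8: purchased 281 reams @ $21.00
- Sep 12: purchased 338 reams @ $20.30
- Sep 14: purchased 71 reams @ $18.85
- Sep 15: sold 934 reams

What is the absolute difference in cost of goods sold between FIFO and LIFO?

FIFO COGS: 176 @ $23.25 + 386 @ $23.30 + 281 @ $21.00 + 91 @ $20.30 = $20,834.10
LIFO COGS: 71 @ $18.85 + 338 @ $20.30 + 281 @ $21.00 + 244 @ $23.30 = $19,785.95
Difference = |$20,834.10 − $19,785.95| = $1,048.15

$1,048.15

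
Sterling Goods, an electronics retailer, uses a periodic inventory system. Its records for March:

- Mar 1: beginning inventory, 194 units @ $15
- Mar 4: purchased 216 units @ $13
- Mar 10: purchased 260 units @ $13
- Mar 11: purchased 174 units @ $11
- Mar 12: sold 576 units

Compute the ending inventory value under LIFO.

Ending inventory = $3,872

Mar 12, 576 sold [LIFO — newest first]: 174 @ $11 + 260 @ $13 + 142 @ $13 = $7,140
Ending inventory: 194 @ $15 + 74 @ $13 = $3,872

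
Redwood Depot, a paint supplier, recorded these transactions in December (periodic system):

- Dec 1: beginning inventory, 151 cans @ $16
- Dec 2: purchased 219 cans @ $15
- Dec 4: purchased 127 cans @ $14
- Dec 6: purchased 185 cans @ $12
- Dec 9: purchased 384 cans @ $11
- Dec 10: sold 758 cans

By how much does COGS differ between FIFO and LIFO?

$1,383

FIFO COGS: 151 @ $16 + 219 @ $15 + 127 @ $14 + 185 @ $12 + 76 @ $11 = $10,535
LIFO COGS: 384 @ $11 + 185 @ $12 + 127 @ $14 + 62 @ $15 = $9,152
Difference = |$10,535 − $9,152| = $1,383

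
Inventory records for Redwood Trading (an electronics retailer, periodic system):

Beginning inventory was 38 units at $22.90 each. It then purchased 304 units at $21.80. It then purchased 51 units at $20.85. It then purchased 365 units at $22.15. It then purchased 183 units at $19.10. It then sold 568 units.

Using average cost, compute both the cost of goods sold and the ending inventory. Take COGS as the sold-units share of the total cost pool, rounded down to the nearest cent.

Sale 1, sell 568: 568/941 × $20,140.80 → $12,157.25
Ending inventory (cost pool remaining) = $7,983.55

COGS = $12,157.25; ending inventory = $7,983.55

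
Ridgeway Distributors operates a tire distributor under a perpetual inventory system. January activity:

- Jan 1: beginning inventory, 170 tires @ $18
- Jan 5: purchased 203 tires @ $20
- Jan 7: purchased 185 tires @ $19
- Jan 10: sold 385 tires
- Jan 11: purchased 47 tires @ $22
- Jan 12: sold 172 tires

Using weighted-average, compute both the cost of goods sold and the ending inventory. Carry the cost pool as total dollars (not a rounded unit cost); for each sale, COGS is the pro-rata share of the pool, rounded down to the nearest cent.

COGS = $10,724.00; ending inventory = $945.00

After Jan 1: 170 on hand, pool $3,060.00 (≈ $18.0000 each)
After Jan 5: 373 on hand, pool $7,120.00 (≈ $19.0885 each)
After Jan 7: 558 on hand, pool $10,635.00 (≈ $19.0591 each)
Jan 10, sell 385: 385/558 × $10,635.00 → $7,337.76
After Jan 11: 220 on hand, pool $4,331.24 (≈ $19.6875 each)
Jan 12, sell 172: 172/220 × $4,331.24 → $3,386.24
Total COGS = $7,337.76 + $3,386.24 = $10,724.00
Ending inventory (cost pool remaining) = $945.00
Check: goods available $11,669.00 = COGS $10,724.00 + ending $945.00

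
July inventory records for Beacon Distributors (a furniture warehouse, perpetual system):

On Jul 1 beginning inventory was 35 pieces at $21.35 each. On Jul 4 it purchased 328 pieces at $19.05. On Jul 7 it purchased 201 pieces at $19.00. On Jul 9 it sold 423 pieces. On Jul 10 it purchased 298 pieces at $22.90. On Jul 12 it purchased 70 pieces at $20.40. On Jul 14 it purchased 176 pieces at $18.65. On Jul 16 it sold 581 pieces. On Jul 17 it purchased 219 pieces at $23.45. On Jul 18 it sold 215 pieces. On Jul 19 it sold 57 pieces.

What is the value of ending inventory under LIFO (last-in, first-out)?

Jul 9, 423 sold [LIFO — newest first]: 201 @ $19.00 + 222 @ $19.05 = $8,048.10
Jul 16, 581 sold [LIFO — newest first]: 176 @ $18.65 + 70 @ $20.40 + 298 @ $22.90 + 37 @ $19.05 = $12,239.45
Jul 18, 215 sold [LIFO — newest first]: 215 @ $23.45 = $5,041.75
Jul 19, 57 sold [LIFO — newest first]: 4 @ $23.45 + 53 @ $19.05 = $1,103.45
Total COGS = $8,048.10 + $12,239.45 + $5,041.75 + $1,103.45 = $26,432.75
Ending inventory: 35 @ $21.35 + 16 @ $19.05 = $1,052.05

Ending inventory = $1,052.05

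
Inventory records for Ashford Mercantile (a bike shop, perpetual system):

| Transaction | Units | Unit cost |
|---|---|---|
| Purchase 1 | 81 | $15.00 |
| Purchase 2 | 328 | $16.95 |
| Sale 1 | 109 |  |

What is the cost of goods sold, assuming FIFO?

COGS = $1,689.60

Sale 1 (109) [FIFO — oldest first]: 81 @ $15.00 + 28 @ $16.95 = $1,689.60
Ending inventory: 300 @ $16.95 = $5,085.00
Check: goods available $6,774.60 = COGS $1,689.60 + ending $5,085.00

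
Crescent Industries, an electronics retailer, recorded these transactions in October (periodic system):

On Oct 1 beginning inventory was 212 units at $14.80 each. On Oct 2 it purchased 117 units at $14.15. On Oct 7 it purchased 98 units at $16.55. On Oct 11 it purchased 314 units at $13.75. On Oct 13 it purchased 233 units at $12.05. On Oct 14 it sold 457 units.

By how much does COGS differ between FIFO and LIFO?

FIFO COGS: 212 @ $14.80 + 117 @ $14.15 + 98 @ $16.55 + 30 @ $13.75 = $6,827.55
LIFO COGS: 233 @ $12.05 + 224 @ $13.75 = $5,887.65
Difference = |$6,827.55 − $5,887.65| = $939.90

$939.90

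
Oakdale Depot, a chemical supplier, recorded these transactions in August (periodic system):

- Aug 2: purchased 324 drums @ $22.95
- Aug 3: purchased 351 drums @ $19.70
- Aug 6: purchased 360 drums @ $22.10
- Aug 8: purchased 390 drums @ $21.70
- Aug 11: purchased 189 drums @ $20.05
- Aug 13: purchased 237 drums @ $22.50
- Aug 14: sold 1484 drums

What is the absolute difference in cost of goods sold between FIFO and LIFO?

$343.90

FIFO COGS: 324 @ $22.95 + 351 @ $19.70 + 360 @ $22.10 + 390 @ $21.70 + 59 @ $20.05 = $31,952.45
LIFO COGS: 237 @ $22.50 + 189 @ $20.05 + 390 @ $21.70 + 360 @ $22.10 + 308 @ $19.70 = $31,608.55
Difference = |$31,952.45 − $31,608.55| = $343.90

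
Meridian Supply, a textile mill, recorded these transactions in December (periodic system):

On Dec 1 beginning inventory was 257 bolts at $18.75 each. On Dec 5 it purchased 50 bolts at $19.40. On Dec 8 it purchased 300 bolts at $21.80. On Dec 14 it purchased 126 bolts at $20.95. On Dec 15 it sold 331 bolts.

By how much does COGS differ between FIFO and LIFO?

FIFO COGS: 257 @ $18.75 + 50 @ $19.40 + 24 @ $21.80 = $6,311.95
LIFO COGS: 126 @ $20.95 + 205 @ $21.80 = $7,108.70
Difference = |$6,311.95 − $7,108.70| = $796.75

$796.75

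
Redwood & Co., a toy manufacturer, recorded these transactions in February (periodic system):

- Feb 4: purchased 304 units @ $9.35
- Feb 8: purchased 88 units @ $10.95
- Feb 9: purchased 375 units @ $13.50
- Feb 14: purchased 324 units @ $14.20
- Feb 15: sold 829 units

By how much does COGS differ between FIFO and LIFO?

$1,270.70

FIFO COGS: 304 @ $9.35 + 88 @ $10.95 + 375 @ $13.50 + 62 @ $14.20 = $9,748.90
LIFO COGS: 324 @ $14.20 + 375 @ $13.50 + 88 @ $10.95 + 42 @ $9.35 = $11,019.60
Difference = |$9,748.90 − $11,019.60| = $1,270.70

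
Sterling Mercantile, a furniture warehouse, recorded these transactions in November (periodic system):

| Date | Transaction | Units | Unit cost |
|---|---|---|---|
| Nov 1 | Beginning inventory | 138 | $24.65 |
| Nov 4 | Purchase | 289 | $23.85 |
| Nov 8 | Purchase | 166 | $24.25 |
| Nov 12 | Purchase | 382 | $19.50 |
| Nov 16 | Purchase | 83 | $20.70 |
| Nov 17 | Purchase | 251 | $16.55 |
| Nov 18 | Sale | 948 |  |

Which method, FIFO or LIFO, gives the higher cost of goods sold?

FIFO

FIFO COGS: 138 @ $24.65 + 289 @ $23.85 + 166 @ $24.25 + 355 @ $19.50 = $21,242.35
LIFO COGS: 251 @ $16.55 + 83 @ $20.70 + 382 @ $19.50 + 166 @ $24.25 + 66 @ $23.85 = $18,920.75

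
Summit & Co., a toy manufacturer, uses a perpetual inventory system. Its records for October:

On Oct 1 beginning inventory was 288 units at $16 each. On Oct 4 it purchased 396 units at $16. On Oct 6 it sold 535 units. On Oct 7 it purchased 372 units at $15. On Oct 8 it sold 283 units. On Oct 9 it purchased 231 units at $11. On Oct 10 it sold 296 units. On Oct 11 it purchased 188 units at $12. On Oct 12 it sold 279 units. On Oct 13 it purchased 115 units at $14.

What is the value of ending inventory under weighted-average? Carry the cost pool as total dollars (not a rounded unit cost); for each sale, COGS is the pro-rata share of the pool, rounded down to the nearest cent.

After Oct 1: 288 on hand, pool $4,608.00 (≈ $16.0000 each)
After Oct 4: 684 on hand, pool $10,944.00 (≈ $16.0000 each)
Oct 6, sell 535: 535/684 × $10,944.00 → $8,560.00
After Oct 7: 521 on hand, pool $7,964.00 (≈ $15.2860 each)
Oct 8, sell 283: 283/521 × $7,964.00 → $4,325.93
After Oct 9: 469 on hand, pool $6,179.07 (≈ $13.1750 each)
Oct 10, sell 296: 296/469 × $6,179.07 → $3,899.79
After Oct 11: 361 on hand, pool $4,535.28 (≈ $12.5631 each)
Oct 12, sell 279: 279/361 × $4,535.28 → $3,505.10
After Oct 13: 197 on hand, pool $2,640.18 (≈ $13.4019 each)
Total COGS = $8,560.00 + $4,325.93 + $3,899.79 + $3,505.10 = $20,290.82
Ending inventory (cost pool remaining) = $2,640.18
Check: goods available $22,931.00 = COGS $20,290.82 + ending $2,640.18

Ending inventory = $2,640.18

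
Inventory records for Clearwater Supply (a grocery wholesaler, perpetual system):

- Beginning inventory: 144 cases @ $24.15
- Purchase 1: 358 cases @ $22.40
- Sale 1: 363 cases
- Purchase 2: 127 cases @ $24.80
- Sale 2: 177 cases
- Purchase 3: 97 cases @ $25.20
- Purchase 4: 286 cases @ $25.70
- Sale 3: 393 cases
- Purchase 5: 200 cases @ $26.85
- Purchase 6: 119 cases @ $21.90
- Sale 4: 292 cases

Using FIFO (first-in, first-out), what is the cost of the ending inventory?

Ending inventory = $2,321.40

Sale 1 (363) [FIFO — oldest first]: 144 @ $24.15 + 219 @ $22.40 = $8,383.20
Sale 2 (177) [FIFO — oldest first]: 139 @ $22.40 + 38 @ $24.80 = $4,056.00
Sale 3 (393) [FIFO — oldest first]: 89 @ $24.80 + 97 @ $25.20 + 207 @ $25.70 = $9,971.50
Sale 4 (292) [FIFO — oldest first]: 79 @ $25.70 + 200 @ $26.85 + 13 @ $21.90 = $7,685.00
Total COGS = $8,383.20 + $4,056.00 + $9,971.50 + $7,685.00 = $30,095.70
Ending inventory: 106 @ $21.90 = $2,321.40
Check: goods available $32,417.10 = COGS $30,095.70 + ending $2,321.40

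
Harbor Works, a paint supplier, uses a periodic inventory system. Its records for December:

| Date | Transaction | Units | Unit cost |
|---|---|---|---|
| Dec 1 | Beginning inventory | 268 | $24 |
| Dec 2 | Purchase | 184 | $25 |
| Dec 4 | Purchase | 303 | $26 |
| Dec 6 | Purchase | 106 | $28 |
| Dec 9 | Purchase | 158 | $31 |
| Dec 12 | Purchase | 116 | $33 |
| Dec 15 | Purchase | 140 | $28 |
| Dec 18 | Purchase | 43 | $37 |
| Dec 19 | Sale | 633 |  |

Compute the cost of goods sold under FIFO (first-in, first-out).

COGS = $15,738

Dec 19, 633 sold [FIFO — oldest first]: 268 @ $24 + 184 @ $25 + 181 @ $26 = $15,738
Ending inventory: 122 @ $26 + 106 @ $28 + 158 @ $31 + 116 @ $33 + 140 @ $28 + 43 @ $37 = $20,377
Check: goods available $36,115 = COGS $15,738 + ending $20,377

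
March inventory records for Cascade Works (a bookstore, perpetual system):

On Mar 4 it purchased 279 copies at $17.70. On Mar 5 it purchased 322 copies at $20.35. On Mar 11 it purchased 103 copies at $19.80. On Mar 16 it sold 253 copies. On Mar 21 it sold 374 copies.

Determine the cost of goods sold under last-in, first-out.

Mar 16, 253 sold [LIFO — newest first]: 103 @ $19.80 + 150 @ $20.35 = $5,091.90
Mar 21, 374 sold [LIFO — newest first]: 172 @ $20.35 + 202 @ $17.70 = $7,075.60
Total COGS = $5,091.90 + $7,075.60 = $12,167.50
Ending inventory: 77 @ $17.70 = $1,362.90

COGS = $12,167.50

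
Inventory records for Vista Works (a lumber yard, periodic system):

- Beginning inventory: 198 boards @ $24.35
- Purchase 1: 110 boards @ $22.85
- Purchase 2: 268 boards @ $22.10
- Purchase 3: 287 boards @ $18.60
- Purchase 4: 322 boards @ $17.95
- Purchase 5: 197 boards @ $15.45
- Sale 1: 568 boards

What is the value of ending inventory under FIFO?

Sale 1 (568) [FIFO — oldest first]: 198 @ $24.35 + 110 @ $22.85 + 260 @ $22.10 = $13,080.80
Ending inventory: 8 @ $22.10 + 287 @ $18.60 + 322 @ $17.95 + 197 @ $15.45 = $14,338.55

Ending inventory = $14,338.55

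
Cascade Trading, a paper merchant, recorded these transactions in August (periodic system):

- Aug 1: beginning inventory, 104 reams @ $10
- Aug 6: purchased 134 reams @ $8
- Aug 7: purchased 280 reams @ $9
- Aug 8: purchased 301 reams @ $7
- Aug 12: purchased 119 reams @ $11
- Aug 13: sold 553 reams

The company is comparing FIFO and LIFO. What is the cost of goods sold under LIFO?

COGS = $4,613

FIFO COGS: 104 @ $10 + 134 @ $8 + 280 @ $9 + 35 @ $7 = $4,877
LIFO COGS: 119 @ $11 + 301 @ $7 + 133 @ $9 = $4,613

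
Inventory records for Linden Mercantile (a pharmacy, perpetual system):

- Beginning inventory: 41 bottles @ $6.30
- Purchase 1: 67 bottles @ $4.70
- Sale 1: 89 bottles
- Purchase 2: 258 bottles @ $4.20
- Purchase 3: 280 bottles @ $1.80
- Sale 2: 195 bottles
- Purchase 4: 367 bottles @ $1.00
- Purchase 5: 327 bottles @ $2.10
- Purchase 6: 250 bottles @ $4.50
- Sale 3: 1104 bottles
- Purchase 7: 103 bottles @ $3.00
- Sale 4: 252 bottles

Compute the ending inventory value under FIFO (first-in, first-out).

Ending inventory = $159.00

Sale 1 (89) [FIFO — oldest first]: 41 @ $6.30 + 48 @ $4.70 = $483.90
Sale 2 (195) [FIFO — oldest first]: 19 @ $4.70 + 176 @ $4.20 = $828.50
Sale 3 (1104) [FIFO — oldest first]: 82 @ $4.20 + 280 @ $1.80 + 367 @ $1.00 + 327 @ $2.10 + 48 @ $4.50 = $2,118.10
Sale 4 (252) [FIFO — oldest first]: 202 @ $4.50 + 50 @ $3.00 = $1,059.00
Total COGS = $483.90 + $828.50 + $2,118.10 + $1,059.00 = $4,489.50
Ending inventory: 53 @ $3.00 = $159.00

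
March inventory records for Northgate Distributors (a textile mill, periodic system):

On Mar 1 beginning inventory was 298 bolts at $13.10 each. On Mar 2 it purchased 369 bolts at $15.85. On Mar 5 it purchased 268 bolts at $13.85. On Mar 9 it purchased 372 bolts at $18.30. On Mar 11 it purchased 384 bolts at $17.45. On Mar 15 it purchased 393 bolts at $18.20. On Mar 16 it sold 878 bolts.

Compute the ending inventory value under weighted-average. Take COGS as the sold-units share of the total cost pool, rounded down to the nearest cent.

Mar 16, sell 878: 878/2084 × $34,125.25 → $14,377.14
Ending inventory (cost pool remaining) = $19,748.11
Check: goods available $34,125.25 = COGS $14,377.14 + ending $19,748.11

Ending inventory = $19,748.11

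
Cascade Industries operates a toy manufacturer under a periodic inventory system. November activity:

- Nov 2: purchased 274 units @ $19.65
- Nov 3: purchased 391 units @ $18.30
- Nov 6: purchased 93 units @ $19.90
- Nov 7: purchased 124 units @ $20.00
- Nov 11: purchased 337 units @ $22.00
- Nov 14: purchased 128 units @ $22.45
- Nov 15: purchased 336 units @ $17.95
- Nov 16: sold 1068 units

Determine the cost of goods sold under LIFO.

COGS = $21,564.50

Nov 16, 1068 sold [LIFO — newest first]: 336 @ $17.95 + 128 @ $22.45 + 337 @ $22.00 + 124 @ $20.00 + 93 @ $19.90 + 50 @ $18.30 = $21,564.50
Ending inventory: 274 @ $19.65 + 341 @ $18.30 = $11,624.40
Check: goods available $33,188.90 = COGS $21,564.50 + ending $11,624.40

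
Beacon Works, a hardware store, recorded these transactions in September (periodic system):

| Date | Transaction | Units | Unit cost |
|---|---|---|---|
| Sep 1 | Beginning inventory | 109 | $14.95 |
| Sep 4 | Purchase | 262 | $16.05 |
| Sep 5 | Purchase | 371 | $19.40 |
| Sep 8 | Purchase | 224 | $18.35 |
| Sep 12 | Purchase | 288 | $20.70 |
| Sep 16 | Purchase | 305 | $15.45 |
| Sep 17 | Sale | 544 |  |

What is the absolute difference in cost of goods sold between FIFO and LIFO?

FIFO COGS: 109 @ $14.95 + 262 @ $16.05 + 173 @ $19.40 = $9,190.85
LIFO COGS: 305 @ $15.45 + 239 @ $20.70 = $9,659.55
Difference = |$9,190.85 − $9,659.55| = $468.70

$468.70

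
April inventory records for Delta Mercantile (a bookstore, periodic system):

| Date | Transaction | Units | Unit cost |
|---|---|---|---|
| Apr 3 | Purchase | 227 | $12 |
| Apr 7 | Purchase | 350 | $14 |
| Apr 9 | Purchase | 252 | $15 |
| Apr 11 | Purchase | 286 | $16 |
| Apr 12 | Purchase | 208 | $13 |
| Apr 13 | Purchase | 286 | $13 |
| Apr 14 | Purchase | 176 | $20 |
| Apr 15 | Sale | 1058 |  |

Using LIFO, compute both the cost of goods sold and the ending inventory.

Apr 15, 1058 sold [LIFO — newest first]: 176 @ $20 + 286 @ $13 + 208 @ $13 + 286 @ $16 + 102 @ $15 = $16,048
Ending inventory: 227 @ $12 + 350 @ $14 + 150 @ $15 = $9,874

COGS = $16,048; ending inventory = $9,874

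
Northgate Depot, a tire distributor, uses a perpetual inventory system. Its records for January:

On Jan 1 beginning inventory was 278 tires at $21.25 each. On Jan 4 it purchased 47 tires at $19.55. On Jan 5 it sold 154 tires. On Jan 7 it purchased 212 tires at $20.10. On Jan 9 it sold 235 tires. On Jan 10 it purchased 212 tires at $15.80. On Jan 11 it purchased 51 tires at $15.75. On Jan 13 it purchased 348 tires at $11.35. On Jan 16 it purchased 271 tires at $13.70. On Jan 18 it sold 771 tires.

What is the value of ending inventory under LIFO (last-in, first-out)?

Ending inventory = $4,898.80

Jan 5, 154 sold [LIFO — newest first]: 47 @ $19.55 + 107 @ $21.25 = $3,192.60
Jan 9, 235 sold [LIFO — newest first]: 212 @ $20.10 + 23 @ $21.25 = $4,749.95
Jan 18, 771 sold [LIFO — newest first]: 271 @ $13.70 + 348 @ $11.35 + 51 @ $15.75 + 101 @ $15.80 = $10,061.55
Total COGS = $3,192.60 + $4,749.95 + $10,061.55 = $18,004.10
Ending inventory: 148 @ $21.25 + 111 @ $15.80 = $4,898.80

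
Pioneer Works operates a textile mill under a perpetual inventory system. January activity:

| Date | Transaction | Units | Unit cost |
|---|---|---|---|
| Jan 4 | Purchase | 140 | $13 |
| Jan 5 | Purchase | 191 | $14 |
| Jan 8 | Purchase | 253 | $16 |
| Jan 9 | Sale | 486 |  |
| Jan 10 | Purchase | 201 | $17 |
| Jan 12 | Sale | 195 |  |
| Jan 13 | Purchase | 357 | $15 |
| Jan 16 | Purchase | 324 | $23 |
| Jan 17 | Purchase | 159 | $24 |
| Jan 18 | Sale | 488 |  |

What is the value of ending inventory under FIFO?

Ending inventory = $10,647

Jan 9, 486 sold [FIFO — oldest first]: 140 @ $13 + 191 @ $14 + 155 @ $16 = $6,974
Jan 12, 195 sold [FIFO — oldest first]: 98 @ $16 + 97 @ $17 = $3,217
Jan 18, 488 sold [FIFO — oldest first]: 104 @ $17 + 357 @ $15 + 27 @ $23 = $7,744
Total COGS = $6,974 + $3,217 + $7,744 = $17,935
Ending inventory: 297 @ $23 + 159 @ $24 = $10,647
Check: goods available $28,582 = COGS $17,935 + ending $10,647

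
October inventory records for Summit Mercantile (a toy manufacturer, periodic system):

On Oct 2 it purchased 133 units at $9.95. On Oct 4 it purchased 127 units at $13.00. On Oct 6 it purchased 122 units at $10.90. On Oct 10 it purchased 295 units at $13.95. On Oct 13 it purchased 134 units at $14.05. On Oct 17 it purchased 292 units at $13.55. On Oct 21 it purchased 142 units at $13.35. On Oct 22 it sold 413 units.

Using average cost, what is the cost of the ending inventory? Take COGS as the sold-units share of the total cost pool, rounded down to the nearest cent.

Oct 22, sell 413: 413/1245 × $16,154.40 → $5,358.84
Ending inventory (cost pool remaining) = $10,795.56
Check: goods available $16,154.40 = COGS $5,358.84 + ending $10,795.56

Ending inventory = $10,795.56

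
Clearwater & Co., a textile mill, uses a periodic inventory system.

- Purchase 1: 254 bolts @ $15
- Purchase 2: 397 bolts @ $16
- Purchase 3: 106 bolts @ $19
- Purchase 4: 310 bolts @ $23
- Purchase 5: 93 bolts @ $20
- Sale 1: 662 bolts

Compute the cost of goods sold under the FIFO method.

COGS = $10,371

Sale 1 (662) [FIFO — oldest first]: 254 @ $15 + 397 @ $16 + 11 @ $19 = $10,371
Ending inventory: 95 @ $19 + 310 @ $23 + 93 @ $20 = $10,795
Check: goods available $21,166 = COGS $10,371 + ending $10,795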